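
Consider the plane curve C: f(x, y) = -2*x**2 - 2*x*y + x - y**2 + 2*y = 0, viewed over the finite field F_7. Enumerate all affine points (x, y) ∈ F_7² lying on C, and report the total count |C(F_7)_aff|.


Affine F_7-points: {(0, 0), (0, 2), (2, 2), (2, 3), (4, 0), (4, 1), (6, 1), (6, 3)}; count = 8.

For each of the 49 pairs (x, y) ∈ F_7², evaluate f(x, y) mod 7. Record the zeros.
  x = 0: [0↦0, 1↦1, 2↦0, 3↦4, 4↦6, 5↦6, 6↦4]  zeros at y ∈ {0, 2}
  x = 1: [0↦6, 1↦5, 2↦2, 3↦4, 4↦4, 5↦2, 6↦5]  zeros at y ∈ ∅
  x = 2: [0↦1, 1↦5, 2↦0, 3↦0, 4↦5, 5↦1, 6↦2]  zeros at y ∈ {2, 3}
  x = 3: [0↦6, 1↦1, 2↦1, 3↦6, 4↦2, 5↦3, 6↦2]  zeros at y ∈ ∅
  x = 4: [0↦0, 1↦0, 2↦5, 3↦1, 4↦2, 5↦1, 6↦5]  zeros at y ∈ {0, 1}
  x = 5: [0↦4, 1↦2, 2↦5, 3↦6, 4↦5, 5↦2, 6↦4]  zeros at y ∈ ∅
  x = 6: [0↦4, 1↦0, 2↦1, 3↦0, 4↦4, 5↦6, 6↦6]  zeros at y ∈ {1, 3}
Collecting zeros: affine points = {(0, 0), (0, 2), (2, 2), (2, 3), (4, 0), (4, 1), (6, 1), (6, 3)}.
Total count |C(F_7)_aff| = 8.


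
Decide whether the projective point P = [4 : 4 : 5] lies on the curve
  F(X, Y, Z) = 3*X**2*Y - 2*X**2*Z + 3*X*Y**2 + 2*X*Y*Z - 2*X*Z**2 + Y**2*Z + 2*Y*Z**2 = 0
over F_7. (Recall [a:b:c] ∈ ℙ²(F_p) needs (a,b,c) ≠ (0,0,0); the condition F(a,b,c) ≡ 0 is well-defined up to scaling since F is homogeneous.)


F(4,4,5) ≡ 2 (mod 7); P is NOT on the curve.

Evaluate F(4, 4, 5) term-by-term (mod 7).
  3*X**2*Y ↦ 3·16·4·1 = 192
  -2*X**2*Z ↦ -2·16·1·5 = -160
  3*X*Y**2 ↦ 3·4·16·1 = 192
  2*X*Y*Z ↦ 2·4·4·5 = 160
  -2*X*Z**2 ↦ -2·4·1·25 = -200
  Y**2*Z ↦ 1·1·16·5 = 80
  2*Y*Z**2 ↦ 2·1·4·25 = 200
Sum: F(4, 4, 5) = (192) + (-160) + (192) + (160) + (-200) + (80) + (200) = 464.
Reducing mod 7: 464 ≡ 2 (mod 7).
Since F(a, b, c) ≡ 2 ≠ 0 (mod 7), P does NOT lie on the curve.


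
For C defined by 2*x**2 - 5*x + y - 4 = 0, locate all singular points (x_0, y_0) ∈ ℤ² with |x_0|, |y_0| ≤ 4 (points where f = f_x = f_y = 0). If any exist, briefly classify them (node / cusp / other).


No singular points in the scanned grid; C is smooth there.

Compute partial derivatives:
  f_x = 4*x - 5.
  f_y = 1.
f_y = 1 is a nonzero constant, so f_y never vanishes: no point (x, y) can satisfy f = f_x = f_y = 0. In particular no (x, y) ∈ {−4, ..., 4}² is singular; the curve is smooth.


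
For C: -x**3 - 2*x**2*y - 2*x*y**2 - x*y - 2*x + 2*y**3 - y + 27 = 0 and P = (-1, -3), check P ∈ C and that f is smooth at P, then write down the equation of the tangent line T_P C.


Tangent line at P: -32*x + 40*y + 88 = 0.

Step 1: f(-1, -3) = 0, so P lies on C.
Step 2: partial derivatives
  f_x(x, y) = -3*x**2 - 4*x*y - 2*y**2 - y - 2, f_y(x, y) = -2*x**2 - 4*x*y - x + 6*y**2 - 1.
  f_x(P) = -32, f_y(P) = 40 (gradient nonzero, so P is smooth).
Step 3: tangent line at P: -32·(x − -1) + 40·(y − -3) = 0.
Expanding: -32*x + 40*y + 88 = 0.


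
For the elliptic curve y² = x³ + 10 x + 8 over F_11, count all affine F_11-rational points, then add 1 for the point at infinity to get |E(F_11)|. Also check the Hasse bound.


Affine points = {(2, 5), (2, 6), (6, 3), (6, 8), (7, 5), (7, 6)}; affine count = 6; |E(F_11)| = 7.

Discriminant check: Δ ∝ 4a³ + 27b² = 4·10³ + 27·8² = 4·1000 + 27·64 ≡ 8 (mod 11). Nonzero ⇒ E is nonsingular.
For each x ∈ F_11, compute rhs = x³ + 10·x + 8 mod 11, then count y ∈ F_11 with y² ≡ rhs.
  x = 0: rhs = 8, matching y values: none (0 points).
  x = 1: rhs = 8, matching y values: none (0 points).
  x = 2: rhs = 3, matching y values: 5, 6 (2 points).
  x = 3: rhs = 10, matching y values: none (0 points).
  x = 4: rhs = 2, matching y values: none (0 points).
  x = 5: rhs = 7, matching y values: none (0 points).
  x = 6: rhs = 9, matching y values: 3, 8 (2 points).
  x = 7: rhs = 3, matching y values: 5, 6 (2 points).
  x = 8: rhs = 6, matching y values: none (0 points).
  x = 9: rhs = 2, matching y values: none (0 points).
  x = 10: rhs = 8, matching y values: none (0 points).
Total affine count: 6.
Full point count |E(F_11)| = 6 + 1 = 7.
Hasse bound: |7 − (11+1)| = |-5| = 5 ≤ 2√11 ≈ 6.6332 ✓.


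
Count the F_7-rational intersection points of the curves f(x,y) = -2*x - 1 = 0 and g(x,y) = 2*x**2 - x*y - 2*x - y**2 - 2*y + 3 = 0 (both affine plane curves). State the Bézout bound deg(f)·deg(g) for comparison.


Common zeros: {(3, 4), (3, 5)}; count = 2; Bézout bound = 2.

deg(f) = 1, deg(g) = 2, so Bézout bound = 2.
Scan x ∈ F_7. For each x, list the y ∈ F_7 with f(x, y) ≡ 0 and those with g(x, y) ≡ 0 (mod 7); the common zeros in that column are the intersection.
  x = 0: f ≡ 0 at y ∈ ∅; g ≡ 0 at y ∈ {1, 4}; common: ∅.
  x = 1: f ≡ 0 at y ∈ ∅; g ≡ 0 at y ∈ {2}; common: ∅.
  x = 2: f ≡ 0 at y ∈ ∅; g ≡ 0 at y ∈ {0, 3}; common: ∅.
  x = 3: f ≡ 0 at y ∈ {0, 1, 2, 3, 4, 5, 6}; g ≡ 0 at y ∈ {4, 5}; common: {4, 5}.
  x = 4: f ≡ 0 at y ∈ ∅; g ≡ 0 at y ∈ {3, 5}; common: ∅.
  x = 5: f ≡ 0 at y ∈ ∅; g ≡ 0 at y ∈ {1, 6}; common: ∅.
  x = 6: f ≡ 0 at y ∈ ∅; g ≡ 0 at y ∈ {0, 6}; common: ∅.
Collecting: common zeros = {(3, 4), (3, 5)}, so the count is 2.
Comparison with the Bézout bound: 2 ≤ 2 = deg(f)·deg(g), as expected for curves with no common component (the bound is attained).


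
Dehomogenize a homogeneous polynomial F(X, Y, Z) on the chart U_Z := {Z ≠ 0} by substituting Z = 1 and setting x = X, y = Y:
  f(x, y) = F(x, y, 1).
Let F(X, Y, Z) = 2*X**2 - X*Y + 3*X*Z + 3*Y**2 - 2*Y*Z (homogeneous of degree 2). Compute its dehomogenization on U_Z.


f(x, y) = 2*x**2 - x*y + 3*x + 3*y**2 - 2*y

On U_Z we set Z = 1. Each monomial c·X^i·Y^j·Z^k in F becomes c·x^i·y^j·1^k = c·x^i·y^j.
Substituting Z = 1: F(X, Y, 1) = 2*x**2 - x*y + 3*x + 3*y**2 - 2*y.
Note: deg(f) ≤ deg(F) = 2; strict inequality happens when F is divisible by Z (lost terms).


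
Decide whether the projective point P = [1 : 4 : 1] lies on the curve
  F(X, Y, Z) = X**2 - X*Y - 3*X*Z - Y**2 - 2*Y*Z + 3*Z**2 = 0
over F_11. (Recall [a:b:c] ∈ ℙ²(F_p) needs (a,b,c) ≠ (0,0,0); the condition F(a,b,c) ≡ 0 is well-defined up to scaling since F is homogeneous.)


F(1,4,1) ≡ 6 (mod 11); P is NOT on the curve.

Evaluate F(1, 4, 1) term-by-term (mod 11).
  X**2 ↦ 1·1·1·1 = 1
  -X*Y ↦ -1·1·4·1 = -4
  -3*X*Z ↦ -3·1·1·1 = -3
  -Y**2 ↦ -1·1·16·1 = -16
  -2*Y*Z ↦ -2·1·4·1 = -8
  3*Z**2 ↦ 3·1·1·1 = 3
Sum: F(1, 4, 1) = (1) + (-4) + (-3) + (-16) + (-8) + (3) = -27.
Reducing mod 11: -27 ≡ 6 (mod 11).
Since F(a, b, c) ≡ 6 ≠ 0 (mod 11), P does NOT lie on the curve.


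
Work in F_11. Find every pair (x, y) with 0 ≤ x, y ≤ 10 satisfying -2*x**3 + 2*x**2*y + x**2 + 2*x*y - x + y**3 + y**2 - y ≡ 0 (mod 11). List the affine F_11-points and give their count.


Affine F_11-points: {(0, 0), (0, 3), (0, 7), (2, 3), (2, 4), (4, 9), (5, 9), (6, 9), (7, 3), (8, 0), (8, 10), (9, 0), (9, 5), (10, 8)}; count = 14.

For each of the 121 pairs (x, y) ∈ F_11², evaluate f(x, y) mod 11. Record the zeros.
  x = 0: [0↦0, 1↦1, 2↦10, 3↦0, 4↦10, 5↦2, 6↦4, 7↦0, 8↦7, 9↦9, 10↦1]  zeros at y ∈ {0, 3, 7}
  x = 1: [0↦9, 1↦3, 2↦5, 3↦10, 4↦2, 5↦9, 6↦4, 7↦4, 8↦4, 9↦10, 10↦6]  zeros at y ∈ ∅
  x = 2: [0↦8, 1↦10, 2↦9, 3↦0, 4↦0, 5↦4, 6↦7, 7↦4, 8↦1, 9↦4, 10↦8]  zeros at y ∈ {3, 4}
  x = 3: [0↦7, 1↦10, 2↦10, 3↦2, 4↦3, 5↦8, 6↦1, 7↦10, 8↦8, 9↦1, 10↦6]  zeros at y ∈ ∅
  x = 4: [0↦5, 1↦2, 2↦7, 3↦4, 4↦10, 5↦9, 6↦7, 7↦10, 8↦2, 9↦0, 10↦10]  zeros at y ∈ {9}
  x = 5: [0↦1, 1↦7, 2↦10, 3↦5, 4↦9, 5↦6, 6↦2, 7↦3, 8↦4, 9↦0, 10↦8]  zeros at y ∈ {9}
  x = 6: [0↦5, 1↦2, 2↦7, 3↦4, 4↦10, 5↦9, 6↦7, 7↦10, 8↦2, 9↦0, 10↦10]  zeros at y ∈ {9}
  x = 7: [0↦5, 1↦8, 2↦8, 3↦0, 4↦1, 5↦6, 6↦10, 7↦8, 8↦6, 9↦10, 10↦4]  zeros at y ∈ {3}
  x = 8: [0↦0, 1↦2, 2↦1, 3↦3, 4↦3, 5↦7, 6↦10, 7↦7, 8↦4, 9↦7, 10↦0]  zeros at y ∈ {0, 10}
  x = 9: [0↦0, 1↦5, 2↦7, 3↦1, 4↦4, 5↦0, 6↦6, 7↦6, 8↦6, 9↦1, 10↦8]  zeros at y ∈ {0, 5}
  x = 10: [0↦4, 1↦5, 2↦3, 3↦4, 4↦3, 5↦6, 6↦8, 7↦4, 8↦0, 9↦2, 10↦5]  zeros at y ∈ {8}
Collecting zeros: affine points = {(0, 0), (0, 3), (0, 7), (2, 3), (2, 4), (4, 9), (5, 9), (6, 9), (7, 3), (8, 0), (8, 10), (9, 0), (9, 5), (10, 8)}.
Total count |C(F_11)_aff| = 14.


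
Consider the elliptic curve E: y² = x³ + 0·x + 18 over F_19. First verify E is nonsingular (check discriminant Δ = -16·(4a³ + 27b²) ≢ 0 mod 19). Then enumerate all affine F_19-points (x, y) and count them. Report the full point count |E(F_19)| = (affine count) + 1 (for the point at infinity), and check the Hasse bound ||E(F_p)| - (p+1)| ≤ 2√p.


Affine points = {(1, 0), (2, 8), (2, 11), (3, 8), (3, 11), (4, 5), (4, 14), (6, 5), (6, 14), (7, 0), (8, 6), (8, 13), (9, 5), (9, 14), (10, 7), (10, 12), (11, 0), (12, 6), (12, 13), (13, 7), (13, 12), (14, 8), (14, 11), (15, 7), (15, 12), (18, 6), (18, 13)}; affine count = 27; |E(F_19)| = 28.

Discriminant check: Δ ∝ 4a³ + 27b² = 4·0³ + 27·18² = 4·0 + 27·324 ≡ 8 (mod 19). Nonzero ⇒ E is nonsingular.
For each x ∈ F_19, compute rhs = x³ + 0·x + 18 mod 19, then count y ∈ F_19 with y² ≡ rhs.
  x = 0: rhs = 18, matching y values: none (0 points).
  x = 1: rhs = 0, matching y values: 0 (1 points).
  x = 2: rhs = 7, matching y values: 8, 11 (2 points).
  x = 3: rhs = 7, matching y values: 8, 11 (2 points).
  x = 4: rhs = 6, matching y values: 5, 14 (2 points).
  x = 5: rhs = 10, matching y values: none (0 points).
  x = 6: rhs = 6, matching y values: 5, 14 (2 points).
  x = 7: rhs = 0, matching y values: 0 (1 points).
  x = 8: rhs = 17, matching y values: 6, 13 (2 points).
  x = 9: rhs = 6, matching y values: 5, 14 (2 points).
  x = 10: rhs = 11, matching y values: 7, 12 (2 points).
  x = 11: rhs = 0, matching y values: 0 (1 points).
  x = 12: rhs = 17, matching y values: 6, 13 (2 points).
  x = 13: rhs = 11, matching y values: 7, 12 (2 points).
  x = 14: rhs = 7, matching y values: 8, 11 (2 points).
  x = 15: rhs = 11, matching y values: 7, 12 (2 points).
  x = 16: rhs = 10, matching y values: none (0 points).
  x = 17: rhs = 10, matching y values: none (0 points).
  x = 18: rhs = 17, matching y values: 6, 13 (2 points).
Total affine count: 27.
Full point count |E(F_19)| = 27 + 1 = 28.
Hasse bound: |28 − (19+1)| = |8| = 8 ≤ 2√19 ≈ 8.7178 ✓.


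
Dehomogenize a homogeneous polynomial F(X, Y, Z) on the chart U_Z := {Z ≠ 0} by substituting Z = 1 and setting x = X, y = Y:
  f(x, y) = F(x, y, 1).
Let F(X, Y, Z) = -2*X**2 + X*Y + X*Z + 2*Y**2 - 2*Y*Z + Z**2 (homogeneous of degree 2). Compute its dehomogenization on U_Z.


f(x, y) = -2*x**2 + x*y + x + 2*y**2 - 2*y + 1

On U_Z we set Z = 1. Each monomial c·X^i·Y^j·Z^k in F becomes c·x^i·y^j·1^k = c·x^i·y^j.
Substituting Z = 1: F(X, Y, 1) = -2*x**2 + x*y + x + 2*y**2 - 2*y + 1.
Note: deg(f) ≤ deg(F) = 2; strict inequality happens when F is divisible by Z (lost terms).


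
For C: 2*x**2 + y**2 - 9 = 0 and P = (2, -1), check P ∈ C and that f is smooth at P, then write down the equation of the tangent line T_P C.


Tangent line at P: 8*x - 2*y - 18 = 0.

Step 1: f(2, -1) = 0, so P lies on C.
Step 2: partial derivatives
  f_x(x, y) = 4*x, f_y(x, y) = 2*y.
  f_x(P) = 8, f_y(P) = -2 (gradient nonzero, so P is smooth).
Step 3: tangent line at P: 8·(x − 2) + -2·(y − -1) = 0.
Expanding: 8*x - 2*y - 18 = 0.


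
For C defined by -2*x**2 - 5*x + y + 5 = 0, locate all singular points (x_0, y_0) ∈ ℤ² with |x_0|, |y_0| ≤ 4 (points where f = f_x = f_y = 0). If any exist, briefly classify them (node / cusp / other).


No singular points in the scanned grid; C is smooth there.

Compute partial derivatives:
  f_x = -4*x - 5.
  f_y = 1.
f_y = 1 is a nonzero constant, so f_y never vanishes: no point (x, y) can satisfy f = f_x = f_y = 0. In particular no (x, y) ∈ {−4, ..., 4}² is singular; the curve is smooth.


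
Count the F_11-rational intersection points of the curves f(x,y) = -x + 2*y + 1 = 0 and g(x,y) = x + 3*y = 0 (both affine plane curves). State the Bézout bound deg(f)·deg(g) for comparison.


Common zeros: {(5, 2)}; count = 1; Bézout bound = 1.

deg(f) = 1, deg(g) = 1, so Bézout bound = 1.
Scan x ∈ F_11. For each x, list the y ∈ F_11 with f(x, y) ≡ 0 and those with g(x, y) ≡ 0 (mod 11); the common zeros in that column are the intersection.
  x = 0: f ≡ 0 at y ∈ {5}; g ≡ 0 at y ∈ {0}; common: ∅.
  x = 1: f ≡ 0 at y ∈ {0}; g ≡ 0 at y ∈ {7}; common: ∅.
  x = 2: f ≡ 0 at y ∈ {6}; g ≡ 0 at y ∈ {3}; common: ∅.
  x = 3: f ≡ 0 at y ∈ {1}; g ≡ 0 at y ∈ {10}; common: ∅.
  x = 4: f ≡ 0 at y ∈ {7}; g ≡ 0 at y ∈ {6}; common: ∅.
  x = 5: f ≡ 0 at y ∈ {2}; g ≡ 0 at y ∈ {2}; common: {2}.
  x = 6: f ≡ 0 at y ∈ {8}; g ≡ 0 at y ∈ {9}; common: ∅.
  x = 7: f ≡ 0 at y ∈ {3}; g ≡ 0 at y ∈ {5}; common: ∅.
  x = 8: f ≡ 0 at y ∈ {9}; g ≡ 0 at y ∈ {1}; common: ∅.
  x = 9: f ≡ 0 at y ∈ {4}; g ≡ 0 at y ∈ {8}; common: ∅.
  x = 10: f ≡ 0 at y ∈ {10}; g ≡ 0 at y ∈ {4}; common: ∅.
Collecting: common zeros = {(5, 2)}, so the count is 1.
Comparison with the Bézout bound: 1 ≤ 1 = deg(f)·deg(g), as expected for curves with no common component (the bound is attained).


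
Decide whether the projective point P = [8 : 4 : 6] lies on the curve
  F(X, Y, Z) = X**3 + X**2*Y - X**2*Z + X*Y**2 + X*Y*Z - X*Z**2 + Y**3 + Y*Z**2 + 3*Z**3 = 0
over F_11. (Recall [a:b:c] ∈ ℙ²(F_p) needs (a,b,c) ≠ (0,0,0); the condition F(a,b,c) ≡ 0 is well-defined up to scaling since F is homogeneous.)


F(8,4,6) ≡ 7 (mod 11); P is NOT on the curve.

Evaluate F(8, 4, 6) term-by-term (mod 11).
  X**3 ↦ 1·512·1·1 = 512
  X**2*Y ↦ 1·64·4·1 = 256
  -X**2*Z ↦ -1·64·1·6 = -384
  X*Y**2 ↦ 1·8·16·1 = 128
  X*Y*Z ↦ 1·8·4·6 = 192
  -X*Z**2 ↦ -1·8·1·36 = -288
  Y**3 ↦ 1·1·64·1 = 64
  Y*Z**2 ↦ 1·1·4·36 = 144
  3*Z**3 ↦ 3·1·1·216 = 648
Sum: F(8, 4, 6) = (512) + (256) + (-384) + (128) + (192) + (-288) + (64) + (144) + (648) = 1272.
Reducing mod 11: 1272 ≡ 7 (mod 11).
Since F(a, b, c) ≡ 7 ≠ 0 (mod 11), P does NOT lie on the curve.


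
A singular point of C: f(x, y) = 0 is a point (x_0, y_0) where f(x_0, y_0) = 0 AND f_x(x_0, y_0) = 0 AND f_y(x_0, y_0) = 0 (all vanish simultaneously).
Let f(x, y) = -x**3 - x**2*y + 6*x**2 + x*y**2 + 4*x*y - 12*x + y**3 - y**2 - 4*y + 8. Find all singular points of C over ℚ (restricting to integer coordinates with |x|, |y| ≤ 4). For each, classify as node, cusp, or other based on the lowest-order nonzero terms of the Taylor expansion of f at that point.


Singular points: {(2, 0)}; classification: cusp.

Compute partial derivatives:
  f_x = -3*x**2 - 2*x*y + 12*x + y**2 + 4*y - 12.
  f_y = -x**2 + 2*x*y + 4*x + 3*y**2 - 2*y - 4.
Scan x_0 ∈ {−4, ..., 4}. For each x_0, f_y(x_0, y) is a polynomial in y; find its integer roots y ∈ {−4, ..., 4}, then test f_x and f at those candidates.
  x = -4: f_y(-4, y) = 3*y**2 - 10*y - 36; no integer root y with |y| ≤ 4.
  x = -3: f_y(-3, y) = 3*y**2 - 8*y - 25; no integer root y with |y| ≤ 4.
  x = -2: f_y(-2, y) = 3*y**2 - 6*y - 16; no integer root y with |y| ≤ 4.
  x = -1: f_y(-1, y) = 3*y**2 - 4*y - 9; no integer root y with |y| ≤ 4.
  x = 0: f_y(0, y) = 3*y**2 - 2*y - 4; no integer root y with |y| ≤ 4.
  x = 1: f_y(1, y) = 3*y**2 - 1; no integer root y with |y| ≤ 4.
  x = 2: f_y(2, y) = 3*y**2 + 2*y; vanishes at y ∈ {0}. (2, 0): f_x = 0, f = 0 — SINGULAR.
  x = 3: f_y(3, y) = 3*y**2 + 4*y - 1; no integer root y with |y| ≤ 4.
  x = 4: f_y(4, y) = 3*y**2 + 6*y - 4; no integer root y with |y| ≤ 4.
Only singular point on the grid: (2, 0).
Classify: substitute x = 2 + u, y = 0 + v and expand: f = -u**3 - u**2*v + u*v**2 + v**3 + v**2.
No constant or linear terms (consistent with a singular point). Quadratic part: v**2. Cubic part: -u**3 - u**2*v + u*v**2 + v**3.
The quadratic part v**2 is a perfect square, so there is a single (double) tangent line v = 0, i.e. y = 0. Restricting the cubic part to that line (v = 0) leaves -u**3 ≠ 0, so f is not divisible by v and the branch is v² ≈ u**3 to lowest order — this is a cusp.
Classification: cusp.


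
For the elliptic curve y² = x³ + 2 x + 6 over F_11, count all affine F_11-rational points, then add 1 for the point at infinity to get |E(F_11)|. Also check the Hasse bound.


Affine points = {(1, 3), (1, 8), (4, 1), (4, 10), (5, 3), (5, 8), (6, 5), (6, 6), (7, 0), (9, 4), (9, 7), (10, 5), (10, 6)}; affine count = 13; |E(F_11)| = 14.

Discriminant check: Δ ∝ 4a³ + 27b² = 4·2³ + 27·6² = 4·8 + 27·36 ≡ 3 (mod 11). Nonzero ⇒ E is nonsingular.
For each x ∈ F_11, compute rhs = x³ + 2·x + 6 mod 11, then count y ∈ F_11 with y² ≡ rhs.
  x = 0: rhs = 6, matching y values: none (0 points).
  x = 1: rhs = 9, matching y values: 3, 8 (2 points).
  x = 2: rhs = 7, matching y values: none (0 points).
  x = 3: rhs = 6, matching y values: none (0 points).
  x = 4: rhs = 1, matching y values: 1, 10 (2 points).
  x = 5: rhs = 9, matching y values: 3, 8 (2 points).
  x = 6: rhs = 3, matching y values: 5, 6 (2 points).
  x = 7: rhs = 0, matching y values: 0 (1 points).
  x = 8: rhs = 6, matching y values: none (0 points).
  x = 9: rhs = 5, matching y values: 4, 7 (2 points).
  x = 10: rhs = 3, matching y values: 5, 6 (2 points).
Total affine count: 13.
Full point count |E(F_11)| = 13 + 1 = 14.
Hasse bound: |14 − (11+1)| = |2| = 2 ≤ 2√11 ≈ 6.6332 ✓.


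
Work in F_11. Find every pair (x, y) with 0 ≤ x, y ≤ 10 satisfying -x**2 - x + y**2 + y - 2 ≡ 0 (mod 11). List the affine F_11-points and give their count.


Affine F_11-points: {(0, 1), (0, 9), (2, 5), (4, 0), (4, 10), (6, 0), (6, 10), (8, 5), (10, 1), (10, 9)}; count = 10.

For each of the 121 pairs (x, y) ∈ F_11², evaluate f(x, y) mod 11. Record the zeros.
  x = 0: [0↦9, 1↦0, 2↦4, 3↦10, 4↦7, 5↦6, 6↦7, 7↦10, 8↦4, 9↦0, 10↦9]  zeros at y ∈ {1, 9}
  x = 1: [0↦7, 1↦9, 2↦2, 3↦8, 4↦5, 5↦4, 6↦5, 7↦8, 8↦2, 9↦9, 10↦7]  zeros at y ∈ ∅
  x = 2: [0↦3, 1↦5, 2↦9, 3↦4, 4↦1, 5↦0, 6↦1, 7↦4, 8↦9, 9↦5, 10↦3]  zeros at y ∈ {5}
  x = 3: [0↦8, 1↦10, 2↦3, 3↦9, 4↦6, 5↦5, 6↦6, 7↦9, 8↦3, 9↦10, 10↦8]  zeros at y ∈ ∅
  x = 4: [0↦0, 1↦2, 2↦6, 3↦1, 4↦9, 5↦8, 6↦9, 7↦1, 8↦6, 9↦2, 10↦0]  zeros at y ∈ {0, 10}
  x = 5: [0↦1, 1↦3, 2↦7, 3↦2, 4↦10, 5↦9, 6↦10, 7↦2, 8↦7, 9↦3, 10↦1]  zeros at y ∈ ∅
  x = 6: [0↦0, 1↦2, 2↦6, 3↦1, 4↦9, 5↦8, 6↦9, 7↦1, 8↦6, 9↦2, 10↦0]  zeros at y ∈ {0, 10}
  x = 7: [0↦8, 1↦10, 2↦3, 3↦9, 4↦6, 5↦5, 6↦6, 7↦9, 8↦3, 9↦10, 10↦8]  zeros at y ∈ ∅
  x = 8: [0↦3, 1↦5, 2↦9, 3↦4, 4↦1, 5↦0, 6↦1, 7↦4, 8↦9, 9↦5, 10↦3]  zeros at y ∈ {5}
  x = 9: [0↦7, 1↦9, 2↦2, 3↦8, 4↦5, 5↦4, 6↦5, 7↦8, 8↦2, 9↦9, 10↦7]  zeros at y ∈ ∅
  x = 10: [0↦9, 1↦0, 2↦4, 3↦10, 4↦7, 5↦6, 6↦7, 7↦10, 8↦4, 9↦0, 10↦9]  zeros at y ∈ {1, 9}
Collecting zeros: affine points = {(0, 1), (0, 9), (2, 5), (4, 0), (4, 10), (6, 0), (6, 10), (8, 5), (10, 1), (10, 9)}.
Total count |C(F_11)_aff| = 10.


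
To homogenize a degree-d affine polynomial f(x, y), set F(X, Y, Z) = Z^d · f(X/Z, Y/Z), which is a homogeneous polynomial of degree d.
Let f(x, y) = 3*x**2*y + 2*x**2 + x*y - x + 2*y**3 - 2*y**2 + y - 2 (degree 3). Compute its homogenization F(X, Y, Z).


F(X, Y, Z) = 3*X**2*Y + 2*X**2*Z + X*Y*Z - X*Z**2 + 2*Y**3 - 2*Y**2*Z + Y*Z**2 - 2*Z**3

deg(f) = 3.
Substitute x = X/Z, y = Y/Z into f, then multiply by Z^3.
  monomial 3·x^2·y^1 ↦ 3·X^2·Y^1·Z^0.
  monomial 2·x^2·y^0 ↦ 2·X^2·Y^0·Z^1.
  monomial 1·x^1·y^1 ↦ 1·X^1·Y^1·Z^1.
  monomial -1·x^1·y^0 ↦ -1·X^1·Y^0·Z^2.
  monomial 2·x^0·y^3 ↦ 2·X^0·Y^3·Z^0.
  monomial -2·x^0·y^2 ↦ -2·X^0·Y^2·Z^1.
  monomial 1·x^0·y^1 ↦ 1·X^0·Y^1·Z^2.
  monomial -2·x^0·y^0 ↦ -2·X^0·Y^0·Z^3.
Collecting: F(X, Y, Z) = 3*X**2*Y + 2*X**2*Z + X*Y*Z - X*Z**2 + 2*Y**3 - 2*Y**2*Z + Y*Z**2 - 2*Z**3.


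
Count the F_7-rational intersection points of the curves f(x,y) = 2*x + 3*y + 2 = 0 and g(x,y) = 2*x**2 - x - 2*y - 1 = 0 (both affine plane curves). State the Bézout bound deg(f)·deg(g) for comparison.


Common zeros: ∅; count = 0; Bézout bound = 2.

deg(f) = 1, deg(g) = 2, so Bézout bound = 2.
Scan x ∈ F_7. For each x, list the y ∈ F_7 with f(x, y) ≡ 0 and those with g(x, y) ≡ 0 (mod 7); the common zeros in that column are the intersection.
  x = 0: f ≡ 0 at y ∈ {4}; g ≡ 0 at y ∈ {3}; common: ∅.
  x = 1: f ≡ 0 at y ∈ {1}; g ≡ 0 at y ∈ {0}; common: ∅.
  x = 2: f ≡ 0 at y ∈ {5}; g ≡ 0 at y ∈ {6}; common: ∅.
  x = 3: f ≡ 0 at y ∈ {2}; g ≡ 0 at y ∈ {0}; common: ∅.
  x = 4: f ≡ 0 at y ∈ {6}; g ≡ 0 at y ∈ {3}; common: ∅.
  x = 5: f ≡ 0 at y ∈ {3}; g ≡ 0 at y ∈ {1}; common: ∅.
  x = 6: f ≡ 0 at y ∈ {0}; g ≡ 0 at y ∈ {1}; common: ∅.
Collecting: common zeros = ∅, so the count is 0.
Comparison with the Bézout bound: 0 ≤ 2 = deg(f)·deg(g), as expected for curves with no common component (the affine F_7-count falls short of the bound because intersections may lie at infinity, over extension fields, or carry multiplicity).


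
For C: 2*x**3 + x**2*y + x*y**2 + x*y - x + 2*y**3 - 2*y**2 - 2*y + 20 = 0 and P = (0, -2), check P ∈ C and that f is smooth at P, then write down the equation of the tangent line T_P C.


Tangent line at P: x + 30*y + 60 = 0.

Step 1: f(0, -2) = 0, so P lies on C.
Step 2: partial derivatives
  f_x(x, y) = 6*x**2 + 2*x*y + y**2 + y - 1, f_y(x, y) = x**2 + 2*x*y + x + 6*y**2 - 4*y - 2.
  f_x(P) = 1, f_y(P) = 30 (gradient nonzero, so P is smooth).
Step 3: tangent line at P: 1·(x − 0) + 30·(y − -2) = 0.
Expanding: x + 30*y + 60 = 0.


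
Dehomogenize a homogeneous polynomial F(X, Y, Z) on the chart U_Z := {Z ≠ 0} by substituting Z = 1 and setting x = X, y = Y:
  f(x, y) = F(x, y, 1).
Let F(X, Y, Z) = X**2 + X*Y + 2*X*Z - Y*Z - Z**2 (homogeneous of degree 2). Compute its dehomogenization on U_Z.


f(x, y) = x**2 + x*y + 2*x - y - 1

On U_Z we set Z = 1. Each monomial c·X^i·Y^j·Z^k in F becomes c·x^i·y^j·1^k = c·x^i·y^j.
Substituting Z = 1: F(X, Y, 1) = x**2 + x*y + 2*x - y - 1.
Note: deg(f) ≤ deg(F) = 2; strict inequality happens when F is divisible by Z (lost terms).


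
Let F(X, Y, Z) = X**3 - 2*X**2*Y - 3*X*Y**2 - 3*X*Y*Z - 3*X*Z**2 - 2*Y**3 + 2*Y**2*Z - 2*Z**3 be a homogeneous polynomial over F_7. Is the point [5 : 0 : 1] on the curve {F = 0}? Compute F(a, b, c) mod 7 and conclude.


F(5,0,1) ≡ 3 (mod 7); P is NOT on the curve.

Evaluate F(5, 0, 1) term-by-term (mod 7).
  X**3 ↦ 1·125·1·1 = 125
  -2*X**2*Y ↦ -2·25·0·1 = 0
  -3*X*Y**2 ↦ -3·5·0·1 = 0
  -3*X*Y*Z ↦ -3·5·0·1 = 0
  -3*X*Z**2 ↦ -3·5·1·1 = -15
  -2*Y**3 ↦ -2·1·0·1 = 0
  2*Y**2*Z ↦ 2·1·0·1 = 0
  -2*Z**3 ↦ -2·1·1·1 = -2
Sum: F(5, 0, 1) = (125) + (0) + (0) + (0) + (-15) + (0) + (0) + (-2) = 108.
Reducing mod 7: 108 ≡ 3 (mod 7).
Since F(a, b, c) ≡ 3 ≠ 0 (mod 7), P does NOT lie on the curve.


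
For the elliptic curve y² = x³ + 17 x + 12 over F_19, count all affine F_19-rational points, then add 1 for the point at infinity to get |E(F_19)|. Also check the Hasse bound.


Affine points = {(1, 7), (1, 12), (2, 4), (2, 15), (4, 7), (4, 12), (6, 8), (6, 11), (9, 1), (9, 18), (10, 2), (10, 17), (12, 5), (12, 14), (13, 6), (13, 13), (14, 7), (14, 12)}; affine count = 18; |E(F_19)| = 19.

Discriminant check: Δ ∝ 4a³ + 27b² = 4·17³ + 27·12² = 4·4913 + 27·144 ≡ 18 (mod 19). Nonzero ⇒ E is nonsingular.
For each x ∈ F_19, compute rhs = x³ + 17·x + 12 mod 19, then count y ∈ F_19 with y² ≡ rhs.
  x = 0: rhs = 12, matching y values: none (0 points).
  x = 1: rhs = 11, matching y values: 7, 12 (2 points).
  x = 2: rhs = 16, matching y values: 4, 15 (2 points).
  x = 3: rhs = 14, matching y values: none (0 points).
  x = 4: rhs = 11, matching y values: 7, 12 (2 points).
  x = 5: rhs = 13, matching y values: none (0 points).
  x = 6: rhs = 7, matching y values: 8, 11 (2 points).
  x = 7: rhs = 18, matching y values: none (0 points).
  x = 8: rhs = 14, matching y values: none (0 points).
  x = 9: rhs = 1, matching y values: 1, 18 (2 points).
  x = 10: rhs = 4, matching y values: 2, 17 (2 points).
  x = 11: rhs = 10, matching y values: none (0 points).
  x = 12: rhs = 6, matching y values: 5, 14 (2 points).
  x = 13: rhs = 17, matching y values: 6, 13 (2 points).
  x = 14: rhs = 11, matching y values: 7, 12 (2 points).
  x = 15: rhs = 13, matching y values: none (0 points).
  x = 16: rhs = 10, matching y values: none (0 points).
  x = 17: rhs = 8, matching y values: none (0 points).
  x = 18: rhs = 13, matching y values: none (0 points).
Total affine count: 18.
Full point count |E(F_19)| = 18 + 1 = 19.
Hasse bound: |19 − (19+1)| = |-1| = 1 ≤ 2√19 ≈ 8.7178 ✓.


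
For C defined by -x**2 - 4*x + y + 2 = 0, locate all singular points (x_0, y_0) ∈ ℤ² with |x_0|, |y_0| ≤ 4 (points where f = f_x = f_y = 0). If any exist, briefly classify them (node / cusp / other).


No singular points in the scanned grid; C is smooth there.

Compute partial derivatives:
  f_x = -2*x - 4.
  f_y = 1.
f_y = 1 is a nonzero constant, so f_y never vanishes: no point (x, y) can satisfy f = f_x = f_y = 0. In particular no (x, y) ∈ {−4, ..., 4}² is singular; the curve is smooth.


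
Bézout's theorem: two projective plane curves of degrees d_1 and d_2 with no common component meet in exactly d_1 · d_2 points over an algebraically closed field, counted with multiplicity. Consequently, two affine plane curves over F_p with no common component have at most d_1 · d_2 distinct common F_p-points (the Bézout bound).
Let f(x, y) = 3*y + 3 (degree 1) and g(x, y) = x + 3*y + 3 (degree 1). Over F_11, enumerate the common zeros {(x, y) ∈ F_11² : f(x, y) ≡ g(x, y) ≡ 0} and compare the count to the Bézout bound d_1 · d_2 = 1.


Common zeros: {(0, 10)}; count = 1; Bézout bound = 1.

deg(f) = 1, deg(g) = 1, so Bézout bound = 1.
Scan x ∈ F_11. For each x, list the y ∈ F_11 with f(x, y) ≡ 0 and those with g(x, y) ≡ 0 (mod 11); the common zeros in that column are the intersection.
  x = 0: f ≡ 0 at y ∈ {10}; g ≡ 0 at y ∈ {10}; common: {10}.
  x = 1: f ≡ 0 at y ∈ {10}; g ≡ 0 at y ∈ {6}; common: ∅.
  x = 2: f ≡ 0 at y ∈ {10}; g ≡ 0 at y ∈ {2}; common: ∅.
  x = 3: f ≡ 0 at y ∈ {10}; g ≡ 0 at y ∈ {9}; common: ∅.
  x = 4: f ≡ 0 at y ∈ {10}; g ≡ 0 at y ∈ {5}; common: ∅.
  x = 5: f ≡ 0 at y ∈ {10}; g ≡ 0 at y ∈ {1}; common: ∅.
  x = 6: f ≡ 0 at y ∈ {10}; g ≡ 0 at y ∈ {8}; common: ∅.
  x = 7: f ≡ 0 at y ∈ {10}; g ≡ 0 at y ∈ {4}; common: ∅.
  x = 8: f ≡ 0 at y ∈ {10}; g ≡ 0 at y ∈ {0}; common: ∅.
  x = 9: f ≡ 0 at y ∈ {10}; g ≡ 0 at y ∈ {7}; common: ∅.
  x = 10: f ≡ 0 at y ∈ {10}; g ≡ 0 at y ∈ {3}; common: ∅.
Collecting: common zeros = {(0, 10)}, so the count is 1.
Comparison with the Bézout bound: 1 ≤ 1 = deg(f)·deg(g), as expected for curves with no common component (the bound is attained).


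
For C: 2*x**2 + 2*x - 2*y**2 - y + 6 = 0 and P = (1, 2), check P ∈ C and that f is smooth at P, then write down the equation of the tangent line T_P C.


Tangent line at P: 6*x - 9*y + 12 = 0.

Step 1: f(1, 2) = 0, so P lies on C.
Step 2: partial derivatives
  f_x(x, y) = 4*x + 2, f_y(x, y) = -4*y - 1.
  f_x(P) = 6, f_y(P) = -9 (gradient nonzero, so P is smooth).
Step 3: tangent line at P: 6·(x − 1) + -9·(y − 2) = 0.
Expanding: 6*x - 9*y + 12 = 0.


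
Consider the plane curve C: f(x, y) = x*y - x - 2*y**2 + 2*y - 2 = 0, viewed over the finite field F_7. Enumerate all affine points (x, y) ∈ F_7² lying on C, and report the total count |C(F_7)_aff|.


Affine F_7-points: {(0, 3), (0, 5), (4, 4), (4, 6), (5, 0), (6, 2)}; count = 6.

For each of the 49 pairs (x, y) ∈ F_7², evaluate f(x, y) mod 7. Record the zeros.
  x = 0: [0↦5, 1↦5, 2↦1, 3↦0, 4↦2, 5↦0, 6↦1]  zeros at y ∈ {3, 5}
  x = 1: [0↦4, 1↦5, 2↦2, 3↦2, 4↦5, 5↦4, 6↦6]  zeros at y ∈ ∅
  x = 2: [0↦3, 1↦5, 2↦3, 3↦4, 4↦1, 5↦1, 6↦4]  zeros at y ∈ ∅
  x = 3: [0↦2, 1↦5, 2↦4, 3↦6, 4↦4, 5↦5, 6↦2]  zeros at y ∈ ∅
  x = 4: [0↦1, 1↦5, 2↦5, 3↦1, 4↦0, 5↦2, 6↦0]  zeros at y ∈ {4, 6}
  x = 5: [0↦0, 1↦5, 2↦6, 3↦3, 4↦3, 5↦6, 6↦5]  zeros at y ∈ {0}
  x = 6: [0↦6, 1↦5, 2↦0, 3↦5, 4↦6, 5↦3, 6↦3]  zeros at y ∈ {2}
Collecting zeros: affine points = {(0, 3), (0, 5), (4, 4), (4, 6), (5, 0), (6, 2)}.
Total count |C(F_7)_aff| = 6.


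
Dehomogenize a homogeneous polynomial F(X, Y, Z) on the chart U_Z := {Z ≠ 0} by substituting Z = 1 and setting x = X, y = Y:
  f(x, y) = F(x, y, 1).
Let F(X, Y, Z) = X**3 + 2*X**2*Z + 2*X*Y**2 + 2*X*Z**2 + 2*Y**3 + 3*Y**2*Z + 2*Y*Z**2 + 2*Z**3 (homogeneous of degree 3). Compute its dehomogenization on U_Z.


f(x, y) = x**3 + 2*x**2 + 2*x*y**2 + 2*x + 2*y**3 + 3*y**2 + 2*y + 2

On U_Z we set Z = 1. Each monomial c·X^i·Y^j·Z^k in F becomes c·x^i·y^j·1^k = c·x^i·y^j.
Substituting Z = 1: F(X, Y, 1) = x**3 + 2*x**2 + 2*x*y**2 + 2*x + 2*y**3 + 3*y**2 + 2*y + 2.
Note: deg(f) ≤ deg(F) = 3; strict inequality happens when F is divisible by Z (lost terms).


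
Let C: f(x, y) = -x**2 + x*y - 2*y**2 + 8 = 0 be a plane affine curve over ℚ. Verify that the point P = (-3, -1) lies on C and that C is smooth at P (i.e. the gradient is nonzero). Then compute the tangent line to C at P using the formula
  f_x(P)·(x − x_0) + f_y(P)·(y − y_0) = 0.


Tangent line at P: 5*x + y + 16 = 0.

Step 1: f(-3, -1) = 0, so P lies on C.
Step 2: partial derivatives
  f_x(x, y) = -2*x + y, f_y(x, y) = x - 4*y.
  f_x(P) = 5, f_y(P) = 1 (gradient nonzero, so P is smooth).
Step 3: tangent line at P: 5·(x − -3) + 1·(y − -1) = 0.
Expanding: 5*x + y + 16 = 0.


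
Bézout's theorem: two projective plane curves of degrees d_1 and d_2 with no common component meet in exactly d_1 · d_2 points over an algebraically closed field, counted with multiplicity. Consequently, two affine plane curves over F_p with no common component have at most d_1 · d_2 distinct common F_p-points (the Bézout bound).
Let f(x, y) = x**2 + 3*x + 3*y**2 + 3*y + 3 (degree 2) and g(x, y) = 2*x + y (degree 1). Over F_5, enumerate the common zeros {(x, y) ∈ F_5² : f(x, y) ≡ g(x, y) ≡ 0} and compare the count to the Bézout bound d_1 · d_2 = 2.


Common zeros: ∅; count = 0; Bézout bound = 2.

deg(f) = 2, deg(g) = 1, so Bézout bound = 2.
Scan x ∈ F_5. For each x, list the y ∈ F_5 with f(x, y) ≡ 0 and those with g(x, y) ≡ 0 (mod 5); the common zeros in that column are the intersection.
  x = 0: f ≡ 0 at y ∈ ∅; g ≡ 0 at y ∈ {0}; common: ∅.
  x = 1: f ≡ 0 at y ∈ {2}; g ≡ 0 at y ∈ {3}; common: ∅.
  x = 2: f ≡ 0 at y ∈ ∅; g ≡ 0 at y ∈ {1}; common: ∅.
  x = 3: f ≡ 0 at y ∈ ∅; g ≡ 0 at y ∈ {4}; common: ∅.
  x = 4: f ≡ 0 at y ∈ ∅; g ≡ 0 at y ∈ {2}; common: ∅.
Collecting: common zeros = ∅, so the count is 0.
Comparison with the Bézout bound: 0 ≤ 2 = deg(f)·deg(g), as expected for curves with no common component (the affine F_5-count falls short of the bound because intersections may lie at infinity, over extension fields, or carry multiplicity).


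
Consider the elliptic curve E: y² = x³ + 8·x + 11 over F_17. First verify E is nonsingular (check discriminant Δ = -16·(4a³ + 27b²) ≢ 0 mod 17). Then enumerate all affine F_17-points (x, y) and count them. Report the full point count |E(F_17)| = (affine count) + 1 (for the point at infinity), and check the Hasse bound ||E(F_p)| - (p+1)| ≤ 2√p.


Affine points = {(2, 1), (2, 16), (7, 6), (7, 11), (8, 3), (8, 14), (9, 8), (9, 9), (11, 6), (11, 11), (12, 4), (12, 13), (13, 0), (15, 2), (15, 15), (16, 6), (16, 11)}; affine count = 17; |E(F_17)| = 18.

Discriminant check: Δ ∝ 4a³ + 27b² = 4·8³ + 27·11² = 4·512 + 27·121 ≡ 11 (mod 17). Nonzero ⇒ E is nonsingular.
For each x ∈ F_17, compute rhs = x³ + 8·x + 11 mod 17, then count y ∈ F_17 with y² ≡ rhs.
  x = 0: rhs = 11, matching y values: none (0 points).
  x = 1: rhs = 3, matching y values: none (0 points).
  x = 2: rhs = 1, matching y values: 1, 16 (2 points).
  x = 3: rhs = 11, matching y values: none (0 points).
  x = 4: rhs = 5, matching y values: none (0 points).
  x = 5: rhs = 6, matching y values: none (0 points).
  x = 6: rhs = 3, matching y values: none (0 points).
  x = 7: rhs = 2, matching y values: 6, 11 (2 points).
  x = 8: rhs = 9, matching y values: 3, 14 (2 points).
  x = 9: rhs = 13, matching y values: 8, 9 (2 points).
  x = 10: rhs = 3, matching y values: none (0 points).
  x = 11: rhs = 2, matching y values: 6, 11 (2 points).
  x = 12: rhs = 16, matching y values: 4, 13 (2 points).
  x = 13: rhs = 0, matching y values: 0 (1 points).
  x = 14: rhs = 11, matching y values: none (0 points).
  x = 15: rhs = 4, matching y values: 2, 15 (2 points).
  x = 16: rhs = 2, matching y values: 6, 11 (2 points).
Total affine count: 17.
Full point count |E(F_17)| = 17 + 1 = 18.
Hasse bound: |18 − (17+1)| = |0| = 0 ≤ 2√17 ≈ 8.2462 ✓.


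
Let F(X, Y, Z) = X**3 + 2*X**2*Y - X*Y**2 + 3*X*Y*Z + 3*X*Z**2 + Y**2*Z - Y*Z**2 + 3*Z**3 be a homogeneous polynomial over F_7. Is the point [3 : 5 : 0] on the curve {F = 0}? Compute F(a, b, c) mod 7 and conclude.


F(3,5,0) ≡ 0 (mod 7); P is on the curve.

Evaluate F(3, 5, 0) term-by-term (mod 7).
  X**3 ↦ 1·27·1·1 = 27
  2*X**2*Y ↦ 2·9·5·1 = 90
  -X*Y**2 ↦ -1·3·25·1 = -75
  3*X*Y*Z ↦ 3·3·5·0 = 0
  3*X*Z**2 ↦ 3·3·1·0 = 0
  Y**2*Z ↦ 1·1·25·0 = 0
  -Y*Z**2 ↦ -1·1·5·0 = 0
  3*Z**3 ↦ 3·1·1·0 = 0
Sum: F(3, 5, 0) = (27) + (90) + (-75) + (0) + (0) + (0) + (0) + (0) = 42.
Reducing mod 7: 42 ≡ 0 (mod 7).
Since F(a, b, c) ≡ 0 (mod 7), P lies on the curve.


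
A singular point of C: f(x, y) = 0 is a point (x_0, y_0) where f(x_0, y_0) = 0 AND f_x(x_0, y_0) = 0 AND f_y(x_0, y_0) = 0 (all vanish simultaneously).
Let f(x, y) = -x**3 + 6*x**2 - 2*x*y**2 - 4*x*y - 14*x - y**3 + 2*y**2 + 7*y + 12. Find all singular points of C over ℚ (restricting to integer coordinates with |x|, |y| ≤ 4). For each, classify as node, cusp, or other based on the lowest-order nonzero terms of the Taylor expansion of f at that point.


Singular points: {(2, -1)}; classification: cusp.

Compute partial derivatives:
  f_x = -3*x**2 + 12*x - 2*y**2 - 4*y - 14.
  f_y = -4*x*y - 4*x - 3*y**2 + 4*y + 7.
Scan x_0 ∈ {−4, ..., 4}. For each x_0, f_y(x_0, y) is a polynomial in y; find its integer roots y ∈ {−4, ..., 4}, then test f_x and f at those candidates.
  x = -4: f_y(-4, y) = -3*y**2 + 20*y + 23; vanishes at y ∈ {-1}. (-4, -1): f_x = -108 ≠ 0.
  x = -3: f_y(-3, y) = -3*y**2 + 16*y + 19; vanishes at y ∈ {-1}. (-3, -1): f_x = -75 ≠ 0.
  x = -2: f_y(-2, y) = -3*y**2 + 12*y + 15; vanishes at y ∈ {-1}. (-2, -1): f_x = -48 ≠ 0.
  x = -1: f_y(-1, y) = -3*y**2 + 8*y + 11; vanishes at y ∈ {-1}. (-1, -1): f_x = -27 ≠ 0.
  x = 0: f_y(0, y) = -3*y**2 + 4*y + 7; vanishes at y ∈ {-1}. (0, -1): f_x = -12 ≠ 0.
  x = 1: f_y(1, y) = 3 - 3*y**2; vanishes at y ∈ {-1, 1}. (1, -1): f_x = -3 ≠ 0; (1, 1): f_x = -11 ≠ 0.
  x = 2: f_y(2, y) = -3*y**2 - 4*y - 1; vanishes at y ∈ {-1}. (2, -1): f_x = 0, f = 0 — SINGULAR.
  x = 3: f_y(3, y) = -3*y**2 - 8*y - 5; vanishes at y ∈ {-1}. (3, -1): f_x = -3 ≠ 0.
  x = 4: f_y(4, y) = -3*y**2 - 12*y - 9; vanishes at y ∈ {-3, -1}. (4, -3): f_x = -20 ≠ 0; (4, -1): f_x = -12 ≠ 0.
Only singular point on the grid: (2, -1).
Classify: substitute x = 2 + u, y = -1 + v and expand: f = -u**3 - 2*u*v**2 - v**3 + v**2.
No constant or linear terms (consistent with a singular point). Quadratic part: v**2. Cubic part: -u**3 - 2*u*v**2 - v**3.
The quadratic part v**2 is a perfect square, so there is a single (double) tangent line v = 0, i.e. y = -1. Restricting the cubic part to that line (v = 0) leaves -u**3 ≠ 0, so f is not divisible by v and the branch is v² ≈ u**3 to lowest order — this is a cusp.
Classification: cusp.


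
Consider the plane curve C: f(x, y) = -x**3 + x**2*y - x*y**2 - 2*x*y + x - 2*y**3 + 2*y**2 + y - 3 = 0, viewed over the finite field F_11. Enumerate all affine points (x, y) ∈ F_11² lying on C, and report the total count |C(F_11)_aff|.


Affine F_11-points: {(0, 5), (0, 8), (0, 10), (1, 10), (4, 4), (7, 3), (8, 7), (9, 6), (9, 8), (9, 10), (10, 8)}; count = 11.

For each of the 121 pairs (x, y) ∈ F_11², evaluate f(x, y) mod 11. Record the zeros.
  x = 0: [0↦8, 1↦9, 2↦2, 3↦8, 4↦4, 5↦0, 6↦6, 7↦10, 8↦0, 9↦8, 10↦0]  zeros at y ∈ {5, 8, 10}
  x = 1: [0↦8, 1↦7, 2↦7, 3↦7, 4↦6, 5↦3, 6↦8, 7↦9, 8↦5, 9↦6, 10↦0]  zeros at y ∈ {10}
  x = 2: [0↦2, 1↦1, 2↦10, 3↦6, 4↦10, 5↦10, 6↦5, 7↦5, 8↦9, 9↦5, 10↦3]  zeros at y ∈ ∅
  x = 3: [0↦6, 1↦7, 2↦5, 3↦10, 4↦10, 5↦4, 6↦2, 7↦3, 8↦6, 9↦10, 10↦3]  zeros at y ∈ ∅
  x = 4: [0↦3, 1↦8, 2↦8, 3↦2, 4↦0, 5↦1, 6↦4, 7↦8, 8↦1, 9↦4, 10↦5]  zeros at y ∈ {4}
  x = 5: [0↦9, 1↦9, 2↦2, 3↦9, 4↦7, 5↦6, 6↦5, 7↦3, 8↦10, 9↦3, 10↦3]  zeros at y ∈ ∅
  x = 6: [0↦7, 1↦4, 2↦3, 3↦3, 4↦3, 5↦2, 6↦10, 7↦4, 8↦5, 9↦1, 10↦2]  zeros at y ∈ ∅
  x = 7: [0↦2, 1↦9, 2↦5, 3↦0, 4↦4, 5↦5, 6↦2, 7↦5, 8↦2, 9↦3, 10↦7]  zeros at y ∈ {3}
  x = 8: [0↦10, 1↦7, 2↦2, 3↦5, 4↦4, 5↦9, 6↦8, 7↦0, 8↦6, 9↦3, 10↦1]  zeros at y ∈ {7}
  x = 9: [0↦3, 1↦3, 2↦10, 3↦1, 4↦8, 5↦8, 6↦0, 7↦5, 8↦0, 9↦6, 10↦0]  zeros at y ∈ {6, 8, 10}
  x = 10: [0↦8, 1↦2, 2↦1, 3↦4, 4↦10, 5↦7, 6↦5, 7↦3, 8↦0, 9↦6, 10↦9]  zeros at y ∈ {8}
Collecting zeros: affine points = {(0, 5), (0, 8), (0, 10), (1, 10), (4, 4), (7, 3), (8, 7), (9, 6), (9, 8), (9, 10), (10, 8)}.
Total count |C(F_11)_aff| = 11.


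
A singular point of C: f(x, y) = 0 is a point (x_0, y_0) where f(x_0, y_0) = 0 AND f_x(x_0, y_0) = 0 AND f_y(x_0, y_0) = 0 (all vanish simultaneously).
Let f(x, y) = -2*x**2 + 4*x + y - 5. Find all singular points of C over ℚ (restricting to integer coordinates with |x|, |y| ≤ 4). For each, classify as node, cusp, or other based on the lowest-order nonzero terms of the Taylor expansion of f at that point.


No singular points in the scanned grid; C is smooth there.

Compute partial derivatives:
  f_x = 4 - 4*x.
  f_y = 1.
f_y = 1 is a nonzero constant, so f_y never vanishes: no point (x, y) can satisfy f = f_x = f_y = 0. In particular no (x, y) ∈ {−4, ..., 4}² is singular; the curve is smooth.


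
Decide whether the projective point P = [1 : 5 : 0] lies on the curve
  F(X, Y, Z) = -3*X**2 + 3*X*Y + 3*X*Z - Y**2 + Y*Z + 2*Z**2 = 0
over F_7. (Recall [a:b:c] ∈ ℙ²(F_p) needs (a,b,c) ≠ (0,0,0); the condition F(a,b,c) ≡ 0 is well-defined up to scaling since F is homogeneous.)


F(1,5,0) ≡ 1 (mod 7); P is NOT on the curve.

Evaluate F(1, 5, 0) term-by-term (mod 7).
  -3*X**2 ↦ -3·1·1·1 = -3
  3*X*Y ↦ 3·1·5·1 = 15
  3*X*Z ↦ 3·1·1·0 = 0
  -Y**2 ↦ -1·1·25·1 = -25
  Y*Z ↦ 1·1·5·0 = 0
  2*Z**2 ↦ 2·1·1·0 = 0
Sum: F(1, 5, 0) = (-3) + (15) + (0) + (-25) + (0) + (0) = -13.
Reducing mod 7: -13 ≡ 1 (mod 7).
Since F(a, b, c) ≡ 1 ≠ 0 (mod 7), P does NOT lie on the curve.


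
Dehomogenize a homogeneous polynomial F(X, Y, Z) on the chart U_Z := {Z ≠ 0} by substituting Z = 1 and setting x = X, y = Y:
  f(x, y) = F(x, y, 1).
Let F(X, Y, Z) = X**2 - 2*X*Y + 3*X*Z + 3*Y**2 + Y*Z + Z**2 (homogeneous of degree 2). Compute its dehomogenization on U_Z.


f(x, y) = x**2 - 2*x*y + 3*x + 3*y**2 + y + 1

On U_Z we set Z = 1. Each monomial c·X^i·Y^j·Z^k in F becomes c·x^i·y^j·1^k = c·x^i·y^j.
Substituting Z = 1: F(X, Y, 1) = x**2 - 2*x*y + 3*x + 3*y**2 + y + 1.
Note: deg(f) ≤ deg(F) = 2; strict inequality happens when F is divisible by Z (lost terms).
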